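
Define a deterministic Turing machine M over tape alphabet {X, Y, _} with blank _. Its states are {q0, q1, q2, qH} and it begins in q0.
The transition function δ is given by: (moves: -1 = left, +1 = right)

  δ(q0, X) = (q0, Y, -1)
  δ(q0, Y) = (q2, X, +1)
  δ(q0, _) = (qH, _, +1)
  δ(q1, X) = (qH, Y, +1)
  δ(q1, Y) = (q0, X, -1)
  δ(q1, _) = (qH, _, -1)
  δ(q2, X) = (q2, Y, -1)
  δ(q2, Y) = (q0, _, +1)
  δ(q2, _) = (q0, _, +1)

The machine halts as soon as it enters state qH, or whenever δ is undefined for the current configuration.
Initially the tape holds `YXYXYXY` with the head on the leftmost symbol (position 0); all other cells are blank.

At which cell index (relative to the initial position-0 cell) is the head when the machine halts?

q0 | _[Y]XYXYXY___   read Y → write X, move +1, go to q2
q2 | _X[X]YXYXY___   read X → write Y, move -1, go to q2
q2 | _[X]YYXYXY___   read X → write Y, move -1, go to q2
q2 | [_]YYYXYXY___   read _ → write _, move +1, go to q0
q0 | _[Y]YYXYXY___   read Y → write X, move +1, go to q2
q2 | _X[Y]YXYXY___   read Y → write _, move +1, go to q0
q0 | _X_[Y]XYXY___   read Y → write X, move +1, go to q2
q2 | _X_X[X]YXY___   read X → write Y, move -1, go to q2
q2 | _X_[X]YYXY___   read X → write Y, move -1, go to q2
q2 | _X[_]YYYXY___   read _ → write _, move +1, go to q0
q0 | _X_[Y]YYXY___   read Y → write X, move +1, go to q2
q2 | _X_X[Y]YXY___   read Y → write _, move +1, go to q0
q0 | _X_X_[Y]XY___   read Y → write X, move +1, go to q2
q2 | _X_X_X[X]Y___   read X → write Y, move -1, go to q2
q2 | _X_X_[X]YY___   read X → write Y, move -1, go to q2
q2 | _X_X[_]YYY___   read _ → write _, move +1, go to q0
q0 | _X_X_[Y]YY___   read Y → write X, move +1, go to q2
q2 | _X_X_X[Y]Y___   read Y → write _, move +1, go to q0
q0 | _X_X_X_[Y]___   read Y → write X, move +1, go to q2
q2 | _X_X_X_X[_]__   read _ → write _, move +1, go to q0
q0 | _X_X_X_X_[_]_   read _ → write _, move +1, go to qH
qH | _X_X_X_X__[_]
At halt the head is at cell 9.

9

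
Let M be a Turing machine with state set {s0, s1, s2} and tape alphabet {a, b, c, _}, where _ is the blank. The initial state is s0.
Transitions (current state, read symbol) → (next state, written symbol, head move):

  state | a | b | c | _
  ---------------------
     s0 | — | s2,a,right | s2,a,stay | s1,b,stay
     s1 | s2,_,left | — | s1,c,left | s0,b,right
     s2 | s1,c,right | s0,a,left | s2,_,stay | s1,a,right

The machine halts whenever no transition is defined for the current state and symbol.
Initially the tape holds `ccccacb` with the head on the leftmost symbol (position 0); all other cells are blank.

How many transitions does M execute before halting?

state=s0 head=0 tape=_[c]cccacb   (s0,c)→(s2,a,stay)
state=s2 head=0 tape=_[a]cccacb   (s2,a)→(s1,c,right)
state=s1 head=1 tape=_c[c]ccacb   (s1,c)→(s1,c,left)
state=s1 head=0 tape=_[c]cccacb   (s1,c)→(s1,c,left)
state=s1 head=-1 tape=[_]ccccacb   (s1,_)→(s0,b,right)
state=s0 head=0 tape=b[c]cccacb   (s0,c)→(s2,a,stay)
state=s2 head=0 tape=b[a]cccacb   (s2,a)→(s1,c,right)
state=s1 head=1 tape=bc[c]ccacb   (s1,c)→(s1,c,left)
state=s1 head=0 tape=b[c]cccacb   (s1,c)→(s1,c,left)
state=s1 head=-1 tape=[b]ccccacb
M halts after 9 transitions.

9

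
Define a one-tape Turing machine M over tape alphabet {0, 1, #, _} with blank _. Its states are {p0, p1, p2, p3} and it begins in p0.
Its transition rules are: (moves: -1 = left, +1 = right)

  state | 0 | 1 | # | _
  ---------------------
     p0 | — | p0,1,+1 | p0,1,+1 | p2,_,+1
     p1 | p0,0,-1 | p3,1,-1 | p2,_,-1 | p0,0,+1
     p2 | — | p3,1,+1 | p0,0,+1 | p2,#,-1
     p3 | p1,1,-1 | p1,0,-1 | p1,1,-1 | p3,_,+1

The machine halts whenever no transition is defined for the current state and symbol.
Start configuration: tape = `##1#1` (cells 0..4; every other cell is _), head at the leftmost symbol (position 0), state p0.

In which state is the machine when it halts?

state=p0 head=0 tape=_[#]#1#1__   (p0,#)→(p0,1,+1)
state=p0 head=1 tape=_1[#]1#1__   (p0,#)→(p0,1,+1)
state=p0 head=2 tape=_11[1]#1__   (p0,1)→(p0,1,+1)
state=p0 head=3 tape=_111[#]1__   (p0,#)→(p0,1,+1)
state=p0 head=4 tape=_1111[1]__   (p0,1)→(p0,1,+1)
state=p0 head=5 tape=_11111[_]_   (p0,_)→(p2,_,+1)
state=p2 head=6 tape=_11111_[_]   (p2,_)→(p2,#,-1)
state=p2 head=5 tape=_11111[_]#   (p2,_)→(p2,#,-1)
state=p2 head=4 tape=_1111[1]##   (p2,1)→(p3,1,+1)
state=p3 head=5 tape=_11111[#]#   (p3,#)→(p1,1,-1)
state=p1 head=4 tape=_1111[1]1#   (p1,1)→(p3,1,-1)
state=p3 head=3 tape=_111[1]11#   (p3,1)→(p1,0,-1)
state=p1 head=2 tape=_11[1]011#   (p1,1)→(p3,1,-1)
state=p3 head=1 tape=_1[1]1011#   (p3,1)→(p1,0,-1)
state=p1 head=0 tape=_[1]01011#   (p1,1)→(p3,1,-1)
state=p3 head=-1 tape=[_]101011#   (p3,_)→(p3,_,+1)
state=p3 head=0 tape=_[1]01011#   (p3,1)→(p1,0,-1)
state=p1 head=-1 tape=[_]001011#   (p1,_)→(p0,0,+1)
state=p0 head=0 tape=0[0]01011#
No transition is defined for (p0, 0); M halts in state p0.

p0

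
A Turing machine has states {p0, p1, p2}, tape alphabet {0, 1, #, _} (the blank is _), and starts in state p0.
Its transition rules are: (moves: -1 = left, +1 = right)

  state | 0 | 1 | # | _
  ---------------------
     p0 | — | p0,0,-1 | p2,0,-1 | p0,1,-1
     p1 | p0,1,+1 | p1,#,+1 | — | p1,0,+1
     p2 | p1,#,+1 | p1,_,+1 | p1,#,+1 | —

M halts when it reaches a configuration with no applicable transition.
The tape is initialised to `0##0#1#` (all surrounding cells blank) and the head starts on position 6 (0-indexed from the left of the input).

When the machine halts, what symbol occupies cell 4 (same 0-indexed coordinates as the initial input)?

state=p0 head=6 tape=0##0#1[#]_   (p0,#)→(p2,0,-1)
state=p2 head=5 tape=0##0#[1]0_   (p2,1)→(p1,_,+1)
state=p1 head=6 tape=0##0#_[0]_   (p1,0)→(p0,1,+1)
state=p0 head=7 tape=0##0#_1[_]   (p0,_)→(p0,1,-1)
state=p0 head=6 tape=0##0#_[1]1   (p0,1)→(p0,0,-1)
state=p0 head=5 tape=0##0#[_]01   (p0,_)→(p0,1,-1)
state=p0 head=4 tape=0##0[#]101   (p0,#)→(p2,0,-1)
state=p2 head=3 tape=0##[0]0101   (p2,0)→(p1,#,+1)
state=p1 head=4 tape=0###[0]101   (p1,0)→(p0,1,+1)
state=p0 head=5 tape=0###1[1]01   (p0,1)→(p0,0,-1)
state=p0 head=4 tape=0###[1]001   (p0,1)→(p0,0,-1)
state=p0 head=3 tape=0##[#]0001   (p0,#)→(p2,0,-1)
state=p2 head=2 tape=0#[#]00001   (p2,#)→(p1,#,+1)
state=p1 head=3 tape=0##[0]0001   (p1,0)→(p0,1,+1)
state=p0 head=4 tape=0##1[0]001
Cell 4 holds 0 when M halts.

0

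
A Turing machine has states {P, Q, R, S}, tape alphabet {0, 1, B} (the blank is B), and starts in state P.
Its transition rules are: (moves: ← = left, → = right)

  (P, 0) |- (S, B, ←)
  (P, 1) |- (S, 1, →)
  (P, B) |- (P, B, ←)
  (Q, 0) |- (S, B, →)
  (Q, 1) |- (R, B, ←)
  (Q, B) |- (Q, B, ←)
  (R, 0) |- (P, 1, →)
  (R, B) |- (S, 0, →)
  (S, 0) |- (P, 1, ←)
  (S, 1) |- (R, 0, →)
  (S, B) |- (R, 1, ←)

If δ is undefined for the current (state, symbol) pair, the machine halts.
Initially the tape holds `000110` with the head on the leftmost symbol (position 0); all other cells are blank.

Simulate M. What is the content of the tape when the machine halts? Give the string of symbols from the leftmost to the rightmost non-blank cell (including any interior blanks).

state=P head=0 tape=BBBB[0]00110B   (P,0)→(S,B,←)
state=S head=-1 tape=BBB[B]B00110B   (S,B)→(R,1,←)
state=R head=-2 tape=BB[B]1B00110B   (R,B)→(S,0,→)
state=S head=-1 tape=BB0[1]B00110B   (S,1)→(R,0,→)
state=R head=0 tape=BB00[B]00110B   (R,B)→(S,0,→)
state=S head=1 tape=BB000[0]0110B   (S,0)→(P,1,←)
state=P head=0 tape=BB00[0]10110B   (P,0)→(S,B,←)
state=S head=-1 tape=BB0[0]B10110B   (S,0)→(P,1,←)
state=P head=-2 tape=BB[0]1B10110B   (P,0)→(S,B,←)
state=S head=-3 tape=B[B]B1B10110B   (S,B)→(R,1,←)
state=R head=-4 tape=[B]1B1B10110B   (R,B)→(S,0,→)
state=S head=-3 tape=0[1]B1B10110B   (S,1)→(R,0,→)
state=R head=-2 tape=00[B]1B10110B   (R,B)→(S,0,→)
state=S head=-1 tape=000[1]B10110B   (S,1)→(R,0,→)
state=R head=0 tape=0000[B]10110B   (R,B)→(S,0,→)
state=S head=1 tape=00000[1]0110B   (S,1)→(R,0,→)
state=R head=2 tape=000000[0]110B   (R,0)→(P,1,→)
state=P head=3 tape=0000001[1]10B   (P,1)→(S,1,→)
state=S head=4 tape=00000011[1]0B   (S,1)→(R,0,→)
state=R head=5 tape=000000110[0]B   (R,0)→(P,1,→)
state=P head=6 tape=0000001101[B]   (P,B)→(P,B,←)
state=P head=5 tape=000000110[1]B   (P,1)→(S,1,→)
state=S head=6 tape=0000001101[B]   (S,B)→(R,1,←)
state=R head=5 tape=000000110[1]1
The non-blank tape span at halt is 00000011011.

00000011011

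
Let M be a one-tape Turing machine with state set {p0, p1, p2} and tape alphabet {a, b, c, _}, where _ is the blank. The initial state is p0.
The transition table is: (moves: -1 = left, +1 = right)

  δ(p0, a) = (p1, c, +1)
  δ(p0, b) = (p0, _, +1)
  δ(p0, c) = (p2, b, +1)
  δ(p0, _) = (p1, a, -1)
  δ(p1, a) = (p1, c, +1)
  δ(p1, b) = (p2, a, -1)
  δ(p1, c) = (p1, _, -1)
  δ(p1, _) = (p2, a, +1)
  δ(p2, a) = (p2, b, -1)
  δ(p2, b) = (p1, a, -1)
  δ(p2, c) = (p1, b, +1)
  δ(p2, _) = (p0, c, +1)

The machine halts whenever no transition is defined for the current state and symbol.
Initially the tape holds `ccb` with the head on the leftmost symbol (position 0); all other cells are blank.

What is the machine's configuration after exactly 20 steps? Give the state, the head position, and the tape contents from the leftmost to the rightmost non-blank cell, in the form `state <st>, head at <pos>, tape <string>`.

state p1, head at 2, tape ccccaab

p0 | _[c]cb___   read c → write b, move +1, go to p2
p2 | _b[c]b___   read c → write b, move +1, go to p1
p1 | _bb[b]___   read b → write a, move -1, go to p2
p2 | _b[b]a___   read b → write a, move -1, go to p1
p1 | _[b]aa___   read b → write a, move -1, go to p2
p2 | [_]aaa___   read _ → write c, move +1, go to p0
p0 | c[a]aa___   read a → write c, move +1, go to p1
p1 | cc[a]a___   read a → write c, move +1, go to p1
p1 | ccc[a]___   read a → write c, move +1, go to p1
p1 | cccc[_]__   read _ → write a, move +1, go to p2
p2 | cccca[_]_   read _ → write c, move +1, go to p0
p0 | ccccac[_]   read _ → write a, move -1, go to p1
p1 | cccca[c]a   read c → write _, move -1, go to p1
p1 | cccc[a]_a   read a → write c, move +1, go to p1
p1 | ccccc[_]a   read _ → write a, move +1, go to p2
p2 | ccccca[a]   read a → write b, move -1, go to p2
p2 | ccccc[a]b   read a → write b, move -1, go to p2
p2 | cccc[c]bb   read c → write b, move +1, go to p1
p1 | ccccb[b]b   read b → write a, move -1, go to p2
p2 | cccc[b]ab   read b → write a, move -1, go to p1
p1 | ccc[c]aab
After 20 steps: state p1, head at 2, tape ccccaab.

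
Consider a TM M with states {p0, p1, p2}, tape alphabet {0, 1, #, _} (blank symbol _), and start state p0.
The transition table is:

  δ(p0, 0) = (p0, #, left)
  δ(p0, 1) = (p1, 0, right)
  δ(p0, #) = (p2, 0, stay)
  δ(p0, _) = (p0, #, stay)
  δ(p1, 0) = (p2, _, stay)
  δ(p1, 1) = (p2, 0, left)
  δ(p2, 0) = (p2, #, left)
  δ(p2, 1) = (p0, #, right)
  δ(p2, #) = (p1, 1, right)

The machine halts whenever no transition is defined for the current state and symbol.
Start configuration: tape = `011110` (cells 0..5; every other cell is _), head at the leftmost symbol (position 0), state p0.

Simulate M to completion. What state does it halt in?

p2

p0 | __[0]11110   read 0 → write #, move left, go to p0
p0 | _[_]#11110   read _ → write #, move stay, go to p0
p0 | _[#]#11110   read # → write 0, move stay, go to p2
p2 | _[0]#11110   read 0 → write #, move left, go to p2
p2 | [_]##11110
No transition is defined for (p2, _); M halts in state p2.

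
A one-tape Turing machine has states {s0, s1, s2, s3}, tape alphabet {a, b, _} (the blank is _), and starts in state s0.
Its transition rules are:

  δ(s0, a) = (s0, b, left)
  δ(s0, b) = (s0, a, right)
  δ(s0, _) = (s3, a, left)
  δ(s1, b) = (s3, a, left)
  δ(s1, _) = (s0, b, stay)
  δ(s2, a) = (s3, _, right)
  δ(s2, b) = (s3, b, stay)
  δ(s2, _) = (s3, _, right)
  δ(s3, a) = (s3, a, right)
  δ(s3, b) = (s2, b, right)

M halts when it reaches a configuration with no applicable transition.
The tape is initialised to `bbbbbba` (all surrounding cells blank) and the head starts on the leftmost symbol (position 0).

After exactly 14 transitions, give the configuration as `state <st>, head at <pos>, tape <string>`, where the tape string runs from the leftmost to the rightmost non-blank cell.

state s3, head at -2, tape abbbbbbb

s0 | __[b]bbbbba   read b → write a, move right, go to s0
s0 | __a[b]bbbba   read b → write a, move right, go to s0
s0 | __aa[b]bbba   read b → write a, move right, go to s0
s0 | __aaa[b]bba   read b → write a, move right, go to s0
s0 | __aaaa[b]ba   read b → write a, move right, go to s0
s0 | __aaaaa[b]a   read b → write a, move right, go to s0
s0 | __aaaaaa[a]   read a → write b, move left, go to s0
s0 | __aaaaa[a]b   read a → write b, move left, go to s0
s0 | __aaaa[a]bb   read a → write b, move left, go to s0
s0 | __aaa[a]bbb   read a → write b, move left, go to s0
s0 | __aa[a]bbbb   read a → write b, move left, go to s0
s0 | __a[a]bbbbb   read a → write b, move left, go to s0
s0 | __[a]bbbbbb   read a → write b, move left, go to s0
s0 | _[_]bbbbbbb   read _ → write a, move left, go to s3
s3 | [_]abbbbbbb
After 14 steps: state s3, head at -2, tape abbbbbbb.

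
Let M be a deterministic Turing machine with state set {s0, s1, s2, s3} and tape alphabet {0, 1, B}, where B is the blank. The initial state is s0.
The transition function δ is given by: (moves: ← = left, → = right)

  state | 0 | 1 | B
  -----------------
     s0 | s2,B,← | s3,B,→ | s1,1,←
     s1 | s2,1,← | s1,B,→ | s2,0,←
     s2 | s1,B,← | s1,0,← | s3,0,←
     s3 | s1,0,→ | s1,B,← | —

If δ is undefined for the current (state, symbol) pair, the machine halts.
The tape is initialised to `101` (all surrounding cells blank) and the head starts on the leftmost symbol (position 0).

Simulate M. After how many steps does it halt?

state=s0 head=0 tape=BB[1]01B   (s0,1)→(s3,B,→)
state=s3 head=1 tape=BBB[0]1B   (s3,0)→(s1,0,→)
state=s1 head=2 tape=BBB0[1]B   (s1,1)→(s1,B,→)
state=s1 head=3 tape=BBB0B[B]   (s1,B)→(s2,0,←)
state=s2 head=2 tape=BBB0[B]0   (s2,B)→(s3,0,←)
state=s3 head=1 tape=BBB[0]00   (s3,0)→(s1,0,→)
state=s1 head=2 tape=BBB0[0]0   (s1,0)→(s2,1,←)
state=s2 head=1 tape=BBB[0]10   (s2,0)→(s1,B,←)
state=s1 head=0 tape=BB[B]B10   (s1,B)→(s2,0,←)
state=s2 head=-1 tape=B[B]0B10   (s2,B)→(s3,0,←)
state=s3 head=-2 tape=[B]00B10
M halts after 10 transitions.

10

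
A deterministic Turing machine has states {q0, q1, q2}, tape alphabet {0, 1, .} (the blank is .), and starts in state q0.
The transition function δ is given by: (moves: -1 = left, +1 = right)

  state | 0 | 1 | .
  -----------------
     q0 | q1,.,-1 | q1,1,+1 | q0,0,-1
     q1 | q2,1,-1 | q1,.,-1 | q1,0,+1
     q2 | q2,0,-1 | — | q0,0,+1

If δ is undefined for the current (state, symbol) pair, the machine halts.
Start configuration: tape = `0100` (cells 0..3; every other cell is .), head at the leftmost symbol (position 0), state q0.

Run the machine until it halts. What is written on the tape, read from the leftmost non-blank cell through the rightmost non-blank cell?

011..00

state=q0 head=0 tape=...[0]100   (q0,0)→(q1,.,-1)
state=q1 head=-1 tape=..[.].100   (q1,.)→(q1,0,+1)
state=q1 head=0 tape=..0[.]100   (q1,.)→(q1,0,+1)
state=q1 head=1 tape=..00[1]00   (q1,1)→(q1,.,-1)
state=q1 head=0 tape=..0[0].00   (q1,0)→(q2,1,-1)
state=q2 head=-1 tape=..[0]1.00   (q2,0)→(q2,0,-1)
state=q2 head=-2 tape=.[.]01.00   (q2,.)→(q0,0,+1)
state=q0 head=-1 tape=.0[0]1.00   (q0,0)→(q1,.,-1)
state=q1 head=-2 tape=.[0].1.00   (q1,0)→(q2,1,-1)
state=q2 head=-3 tape=[.]1.1.00   (q2,.)→(q0,0,+1)
state=q0 head=-2 tape=0[1].1.00   (q0,1)→(q1,1,+1)
state=q1 head=-1 tape=01[.]1.00   (q1,.)→(q1,0,+1)
state=q1 head=0 tape=010[1].00   (q1,1)→(q1,.,-1)
state=q1 head=-1 tape=01[0]..00   (q1,0)→(q2,1,-1)
state=q2 head=-2 tape=0[1]1..00
The non-blank tape span at halt is 011..00.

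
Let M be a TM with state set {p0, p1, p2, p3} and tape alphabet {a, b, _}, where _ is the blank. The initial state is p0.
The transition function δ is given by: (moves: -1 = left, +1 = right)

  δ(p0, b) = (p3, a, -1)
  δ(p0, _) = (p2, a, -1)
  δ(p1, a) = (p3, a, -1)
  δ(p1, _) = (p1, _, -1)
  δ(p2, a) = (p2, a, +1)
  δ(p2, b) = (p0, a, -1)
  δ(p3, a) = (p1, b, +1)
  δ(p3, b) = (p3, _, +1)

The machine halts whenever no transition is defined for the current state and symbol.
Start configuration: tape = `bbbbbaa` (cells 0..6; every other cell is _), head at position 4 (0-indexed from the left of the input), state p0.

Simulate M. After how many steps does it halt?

10

p0 | bbbb[b]aa_   read b → write a, move -1, go to p3
p3 | bbb[b]aaa_   read b → write _, move +1, go to p3
p3 | bbb_[a]aa_   read a → write b, move +1, go to p1
p1 | bbb_b[a]a_   read a → write a, move -1, go to p3
p3 | bbb_[b]aa_   read b → write _, move +1, go to p3
p3 | bbb__[a]a_   read a → write b, move +1, go to p1
p1 | bbb__b[a]_   read a → write a, move -1, go to p3
p3 | bbb__[b]a_   read b → write _, move +1, go to p3
p3 | bbb___[a]_   read a → write b, move +1, go to p1
p1 | bbb___b[_]   read _ → write _, move -1, go to p1
p1 | bbb___[b]_
M halts after 10 transitions.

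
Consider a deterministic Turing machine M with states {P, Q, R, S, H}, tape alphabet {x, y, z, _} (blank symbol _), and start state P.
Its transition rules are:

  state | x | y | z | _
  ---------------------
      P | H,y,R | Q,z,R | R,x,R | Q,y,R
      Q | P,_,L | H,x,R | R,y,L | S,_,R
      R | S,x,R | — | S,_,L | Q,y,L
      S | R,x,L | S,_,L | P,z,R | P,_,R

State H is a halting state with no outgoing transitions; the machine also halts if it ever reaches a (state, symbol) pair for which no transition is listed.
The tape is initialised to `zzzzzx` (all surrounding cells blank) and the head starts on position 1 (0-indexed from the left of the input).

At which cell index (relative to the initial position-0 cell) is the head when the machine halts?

6

P | _z[z]zzzx_   read z → write x, move R, go to R
R | _zx[z]zzx_   read z → write _, move L, go to S
S | _z[x]_zzx_   read x → write x, move L, go to R
R | _[z]x_zzx_   read z → write _, move L, go to S
S | [_]_x_zzx_   read _ → write _, move R, go to P
P | _[_]x_zzx_   read _ → write y, move R, go to Q
Q | _y[x]_zzx_   read x → write _, move L, go to P
P | _[y]__zzx_   read y → write z, move R, go to Q
Q | _z[_]_zzx_   read _ → write _, move R, go to S
S | _z_[_]zzx_   read _ → write _, move R, go to P
P | _z__[z]zx_   read z → write x, move R, go to R
R | _z__x[z]x_   read z → write _, move L, go to S
S | _z__[x]_x_   read x → write x, move L, go to R
R | _z_[_]x_x_   read _ → write y, move L, go to Q
Q | _z[_]yx_x_   read _ → write _, move R, go to S
S | _z_[y]x_x_   read y → write _, move L, go to S
S | _z[_]_x_x_   read _ → write _, move R, go to P
P | _z_[_]x_x_   read _ → write y, move R, go to Q
Q | _z_y[x]_x_   read x → write _, move L, go to P
P | _z_[y]__x_   read y → write z, move R, go to Q
Q | _z_z[_]_x_   read _ → write _, move R, go to S
S | _z_z_[_]x_   read _ → write _, move R, go to P
P | _z_z__[x]_   read x → write y, move R, go to H
H | _z_z__y[_]
At halt the head is at cell 6.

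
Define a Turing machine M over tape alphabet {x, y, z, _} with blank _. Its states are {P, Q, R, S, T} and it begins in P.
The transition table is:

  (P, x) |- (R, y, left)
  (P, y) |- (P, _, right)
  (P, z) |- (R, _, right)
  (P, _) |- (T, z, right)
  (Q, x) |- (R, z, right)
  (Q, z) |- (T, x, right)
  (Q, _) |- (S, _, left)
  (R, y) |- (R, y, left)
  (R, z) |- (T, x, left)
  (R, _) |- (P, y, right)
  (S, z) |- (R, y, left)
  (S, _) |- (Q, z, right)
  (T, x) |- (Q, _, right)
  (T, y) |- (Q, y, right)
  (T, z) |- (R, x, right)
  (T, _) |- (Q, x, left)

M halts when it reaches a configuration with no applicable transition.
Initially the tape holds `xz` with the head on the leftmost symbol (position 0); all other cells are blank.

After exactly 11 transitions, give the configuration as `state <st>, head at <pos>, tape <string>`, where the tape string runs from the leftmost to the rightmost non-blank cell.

P | _[x]z____   read x → write y, move left, go to R
R | [_]yz____   read _ → write y, move right, go to P
P | y[y]z____   read y → write _, move right, go to P
P | y_[z]____   read z → write _, move right, go to R
R | y__[_]___   read _ → write y, move right, go to P
P | y__y[_]__   read _ → write z, move right, go to T
T | y__yz[_]_   read _ → write x, move left, go to Q
Q | y__y[z]x_   read z → write x, move right, go to T
T | y__yx[x]_   read x → write _, move right, go to Q
Q | y__yx_[_]   read _ → write _, move left, go to S
S | y__yx[_]_   read _ → write z, move right, go to Q
Q | y__yxz[_]
After 11 steps: state Q, head at 5, tape y__yxz.

state Q, head at 5, tape y__yxz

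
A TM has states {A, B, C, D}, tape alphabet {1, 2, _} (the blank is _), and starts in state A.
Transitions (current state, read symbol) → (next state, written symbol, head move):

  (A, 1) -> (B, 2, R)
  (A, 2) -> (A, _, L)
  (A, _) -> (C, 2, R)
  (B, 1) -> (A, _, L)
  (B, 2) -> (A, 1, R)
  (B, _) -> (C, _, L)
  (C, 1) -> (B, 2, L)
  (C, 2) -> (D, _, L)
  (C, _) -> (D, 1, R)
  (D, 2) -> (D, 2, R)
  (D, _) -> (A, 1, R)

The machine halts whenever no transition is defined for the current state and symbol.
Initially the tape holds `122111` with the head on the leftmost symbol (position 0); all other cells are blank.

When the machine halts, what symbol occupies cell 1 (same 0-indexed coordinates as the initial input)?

A | [1]22111   read 1 → write 2, move R, go to B
B | 2[2]2111   read 2 → write 1, move R, go to A
A | 21[2]111   read 2 → write _, move L, go to A
A | 2[1]_111   read 1 → write 2, move R, go to B
B | 22[_]111   read _ → write _, move L, go to C
C | 2[2]_111   read 2 → write _, move L, go to D
D | [2]__111   read 2 → write 2, move R, go to D
D | 2[_]_111   read _ → write 1, move R, go to A
A | 21[_]111   read _ → write 2, move R, go to C
C | 212[1]11   read 1 → write 2, move L, go to B
B | 21[2]211   read 2 → write 1, move R, go to A
A | 211[2]11   read 2 → write _, move L, go to A
A | 21[1]_11   read 1 → write 2, move R, go to B
B | 212[_]11   read _ → write _, move L, go to C
C | 21[2]_11   read 2 → write _, move L, go to D
D | 2[1]__11
Cell 1 holds 1 when M halts.

1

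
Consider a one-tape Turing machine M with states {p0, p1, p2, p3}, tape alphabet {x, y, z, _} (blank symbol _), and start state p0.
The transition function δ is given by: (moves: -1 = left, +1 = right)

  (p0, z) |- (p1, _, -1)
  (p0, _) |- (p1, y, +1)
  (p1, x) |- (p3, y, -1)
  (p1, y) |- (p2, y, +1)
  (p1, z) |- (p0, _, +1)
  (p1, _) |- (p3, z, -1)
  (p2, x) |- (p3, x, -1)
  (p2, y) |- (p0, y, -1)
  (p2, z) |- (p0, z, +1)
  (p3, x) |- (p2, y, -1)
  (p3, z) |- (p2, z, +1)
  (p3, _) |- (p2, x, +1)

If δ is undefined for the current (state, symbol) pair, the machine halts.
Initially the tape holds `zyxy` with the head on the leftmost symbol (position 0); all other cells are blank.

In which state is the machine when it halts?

state=p0 head=0 tape=__[z]yxy   (p0,z)→(p1,_,-1)
state=p1 head=-1 tape=_[_]_yxy   (p1,_)→(p3,z,-1)
state=p3 head=-2 tape=[_]z_yxy   (p3,_)→(p2,x,+1)
state=p2 head=-1 tape=x[z]_yxy   (p2,z)→(p0,z,+1)
state=p0 head=0 tape=xz[_]yxy   (p0,_)→(p1,y,+1)
state=p1 head=1 tape=xzy[y]xy   (p1,y)→(p2,y,+1)
state=p2 head=2 tape=xzyy[x]y   (p2,x)→(p3,x,-1)
state=p3 head=1 tape=xzy[y]xy
No transition is defined for (p3, y); M halts in state p3.

p3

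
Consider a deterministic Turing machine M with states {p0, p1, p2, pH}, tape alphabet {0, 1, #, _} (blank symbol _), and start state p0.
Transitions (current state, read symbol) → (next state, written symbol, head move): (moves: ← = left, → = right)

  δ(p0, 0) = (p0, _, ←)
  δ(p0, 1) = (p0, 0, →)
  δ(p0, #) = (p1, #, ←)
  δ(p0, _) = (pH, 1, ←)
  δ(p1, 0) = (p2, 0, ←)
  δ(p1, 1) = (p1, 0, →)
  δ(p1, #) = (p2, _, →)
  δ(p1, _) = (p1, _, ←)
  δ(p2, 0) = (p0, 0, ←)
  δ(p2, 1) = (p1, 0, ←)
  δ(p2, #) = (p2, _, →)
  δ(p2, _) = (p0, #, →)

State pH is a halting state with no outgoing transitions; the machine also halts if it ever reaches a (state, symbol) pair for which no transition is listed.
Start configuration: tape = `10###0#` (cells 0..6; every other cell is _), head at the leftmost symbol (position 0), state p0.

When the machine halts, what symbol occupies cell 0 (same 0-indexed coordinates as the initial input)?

p0 | __[1]0###0#   read 1 → write 0, move →, go to p0
p0 | __0[0]###0#   read 0 → write _, move ←, go to p0
p0 | __[0]_###0#   read 0 → write _, move ←, go to p0
p0 | _[_]__###0#   read _ → write 1, move ←, go to pH
pH | [_]1__###0#
Cell 0 holds _ when M halts.

_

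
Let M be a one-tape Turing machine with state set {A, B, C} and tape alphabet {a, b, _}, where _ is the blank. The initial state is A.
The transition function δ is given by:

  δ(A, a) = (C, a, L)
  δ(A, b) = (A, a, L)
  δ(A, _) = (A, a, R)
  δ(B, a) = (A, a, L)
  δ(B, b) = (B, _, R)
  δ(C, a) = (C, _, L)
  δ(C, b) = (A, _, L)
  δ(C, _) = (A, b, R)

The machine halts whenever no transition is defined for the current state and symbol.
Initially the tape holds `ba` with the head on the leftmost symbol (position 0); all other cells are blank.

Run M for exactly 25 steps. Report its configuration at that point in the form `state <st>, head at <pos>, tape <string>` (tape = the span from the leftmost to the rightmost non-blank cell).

state A, head at -5, tape aa

A | _____[b]a   read b → write a, move L, go to A
A | ____[_]aa   read _ → write a, move R, go to A
A | ____a[a]a   read a → write a, move L, go to C
C | ____[a]aa   read a → write _, move L, go to C
C | ___[_]_aa   read _ → write b, move R, go to A
A | ___b[_]aa   read _ → write a, move R, go to A
A | ___ba[a]a   read a → write a, move L, go to C
C | ___b[a]aa   read a → write _, move L, go to C
C | ___[b]_aa   read b → write _, move L, go to A
A | __[_]__aa   read _ → write a, move R, go to A
A | __a[_]_aa   read _ → write a, move R, go to A
A | __aa[_]aa   read _ → write a, move R, go to A
A | __aaa[a]a   read a → write a, move L, go to C
C | __aa[a]aa   read a → write _, move L, go to C
C | __a[a]_aa   read a → write _, move L, go to C
C | __[a]__aa   read a → write _, move L, go to C
C | _[_]___aa   read _ → write b, move R, go to A
A | _b[_]__aa   read _ → write a, move R, go to A
A | _ba[_]_aa   read _ → write a, move R, go to A
A | _baa[_]aa   read _ → write a, move R, go to A
A | _baaa[a]a   read a → write a, move L, go to C
C | _baa[a]aa   read a → write _, move L, go to C
C | _ba[a]_aa   read a → write _, move L, go to C
C | _b[a]__aa   read a → write _, move L, go to C
C | _[b]___aa   read b → write _, move L, go to A
A | [_]____aa
After 25 steps: state A, head at -5, tape aa.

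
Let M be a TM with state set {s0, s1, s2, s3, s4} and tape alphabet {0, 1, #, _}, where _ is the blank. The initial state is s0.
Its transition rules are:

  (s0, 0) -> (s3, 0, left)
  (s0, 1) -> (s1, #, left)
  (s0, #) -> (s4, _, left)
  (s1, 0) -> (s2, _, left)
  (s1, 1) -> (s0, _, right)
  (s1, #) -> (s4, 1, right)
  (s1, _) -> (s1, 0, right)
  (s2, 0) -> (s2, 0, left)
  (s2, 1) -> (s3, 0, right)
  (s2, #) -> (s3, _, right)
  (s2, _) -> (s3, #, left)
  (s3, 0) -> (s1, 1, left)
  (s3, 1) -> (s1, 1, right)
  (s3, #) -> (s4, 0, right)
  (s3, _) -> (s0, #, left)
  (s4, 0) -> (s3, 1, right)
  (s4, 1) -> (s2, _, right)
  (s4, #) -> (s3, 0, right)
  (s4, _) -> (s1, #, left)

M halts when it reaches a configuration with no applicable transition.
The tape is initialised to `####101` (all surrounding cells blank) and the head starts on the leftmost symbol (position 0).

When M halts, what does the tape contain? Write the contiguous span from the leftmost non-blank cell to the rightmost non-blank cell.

s0 | _____[#]###101   read # → write _, move left, go to s4
s4 | ____[_]_###101   read _ → write #, move left, go to s1
s1 | ___[_]#_###101   read _ → write 0, move right, go to s1
s1 | ___0[#]_###101   read # → write 1, move right, go to s4
s4 | ___01[_]###101   read _ → write #, move left, go to s1
s1 | ___0[1]####101   read 1 → write _, move right, go to s0
s0 | ___0_[#]###101   read # → write _, move left, go to s4
s4 | ___0[_]_###101   read _ → write #, move left, go to s1
s1 | ___[0]#_###101   read 0 → write _, move left, go to s2
s2 | __[_]_#_###101   read _ → write #, move left, go to s3
s3 | _[_]#_#_###101   read _ → write #, move left, go to s0
s0 | [_]##_#_###101
The non-blank tape span at halt is ##_#_###101.

##_#_###101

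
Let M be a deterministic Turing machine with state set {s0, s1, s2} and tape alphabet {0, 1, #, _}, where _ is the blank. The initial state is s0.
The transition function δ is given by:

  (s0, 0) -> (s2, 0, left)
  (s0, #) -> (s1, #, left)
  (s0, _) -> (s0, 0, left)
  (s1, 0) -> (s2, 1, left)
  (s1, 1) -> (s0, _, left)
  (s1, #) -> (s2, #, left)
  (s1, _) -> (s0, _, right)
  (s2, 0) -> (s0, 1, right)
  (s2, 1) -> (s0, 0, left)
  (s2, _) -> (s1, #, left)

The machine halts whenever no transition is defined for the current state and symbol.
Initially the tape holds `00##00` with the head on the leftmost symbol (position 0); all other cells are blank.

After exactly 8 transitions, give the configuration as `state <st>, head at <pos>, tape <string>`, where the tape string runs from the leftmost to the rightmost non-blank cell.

state=s0 head=0 tape=__[0]0##00   (s0,0)→(s2,0,left)
state=s2 head=-1 tape=_[_]00##00   (s2,_)→(s1,#,left)
state=s1 head=-2 tape=[_]#00##00   (s1,_)→(s0,_,right)
state=s0 head=-1 tape=_[#]00##00   (s0,#)→(s1,#,left)
state=s1 head=-2 tape=[_]#00##00   (s1,_)→(s0,_,right)
state=s0 head=-1 tape=_[#]00##00   (s0,#)→(s1,#,left)
state=s1 head=-2 tape=[_]#00##00   (s1,_)→(s0,_,right)
state=s0 head=-1 tape=_[#]00##00   (s0,#)→(s1,#,left)
state=s1 head=-2 tape=[_]#00##00
After 8 steps: state s1, head at -2, tape #00##00.

state s1, head at -2, tape #00##00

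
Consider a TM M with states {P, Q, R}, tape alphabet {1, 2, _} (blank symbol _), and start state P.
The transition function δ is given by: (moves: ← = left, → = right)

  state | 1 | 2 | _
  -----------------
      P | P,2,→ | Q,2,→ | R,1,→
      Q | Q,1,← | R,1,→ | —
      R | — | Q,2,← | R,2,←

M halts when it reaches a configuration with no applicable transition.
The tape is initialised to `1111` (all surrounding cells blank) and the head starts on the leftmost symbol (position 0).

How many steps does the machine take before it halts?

state=P head=0 tape=[1]111__   (P,1)→(P,2,→)
state=P head=1 tape=2[1]11__   (P,1)→(P,2,→)
state=P head=2 tape=22[1]1__   (P,1)→(P,2,→)
state=P head=3 tape=222[1]__   (P,1)→(P,2,→)
state=P head=4 tape=2222[_]_   (P,_)→(R,1,→)
state=R head=5 tape=22221[_]   (R,_)→(R,2,←)
state=R head=4 tape=2222[1]2
M halts after 6 transitions.

6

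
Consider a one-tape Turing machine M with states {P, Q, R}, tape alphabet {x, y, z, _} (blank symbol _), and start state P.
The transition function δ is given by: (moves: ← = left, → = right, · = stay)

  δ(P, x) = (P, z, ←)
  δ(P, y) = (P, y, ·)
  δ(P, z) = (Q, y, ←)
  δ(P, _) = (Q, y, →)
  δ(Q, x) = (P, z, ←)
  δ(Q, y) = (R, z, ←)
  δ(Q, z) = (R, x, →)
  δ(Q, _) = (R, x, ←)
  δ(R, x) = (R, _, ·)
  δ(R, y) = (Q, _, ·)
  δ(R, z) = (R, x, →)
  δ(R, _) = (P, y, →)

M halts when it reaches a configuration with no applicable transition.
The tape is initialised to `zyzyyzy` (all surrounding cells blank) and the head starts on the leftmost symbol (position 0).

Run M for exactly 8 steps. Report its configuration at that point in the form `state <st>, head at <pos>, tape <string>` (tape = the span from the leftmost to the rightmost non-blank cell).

state=P head=0 tape=__[z]yzyyzy   (P,z)→(Q,y,←)
state=Q head=-1 tape=_[_]yyzyyzy   (Q,_)→(R,x,←)
state=R head=-2 tape=[_]xyyzyyzy   (R,_)→(P,y,→)
state=P head=-1 tape=y[x]yyzyyzy   (P,x)→(P,z,←)
state=P head=-2 tape=[y]zyyzyyzy   (P,y)→(P,y,·)
state=P head=-2 tape=[y]zyyzyyzy   (P,y)→(P,y,·)
state=P head=-2 tape=[y]zyyzyyzy   (P,y)→(P,y,·)
state=P head=-2 tape=[y]zyyzyyzy   (P,y)→(P,y,·)
state=P head=-2 tape=[y]zyyzyyzy
After 8 steps: state P, head at -2, tape yzyyzyyzy.

state P, head at -2, tape yzyyzyyzy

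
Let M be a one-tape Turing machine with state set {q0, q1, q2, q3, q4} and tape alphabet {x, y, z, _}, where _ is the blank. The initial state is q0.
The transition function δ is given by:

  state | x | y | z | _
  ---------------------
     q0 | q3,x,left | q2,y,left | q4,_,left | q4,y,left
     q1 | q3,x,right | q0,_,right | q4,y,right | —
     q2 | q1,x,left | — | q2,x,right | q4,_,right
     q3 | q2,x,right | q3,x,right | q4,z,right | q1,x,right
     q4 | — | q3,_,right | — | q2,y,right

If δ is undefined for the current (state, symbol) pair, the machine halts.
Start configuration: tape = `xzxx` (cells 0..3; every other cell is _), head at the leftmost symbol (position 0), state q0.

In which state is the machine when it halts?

q0 | _[x]zxx   read x → write x, move left, go to q3
q3 | [_]xzxx   read _ → write x, move right, go to q1
q1 | x[x]zxx   read x → write x, move right, go to q3
q3 | xx[z]xx   read z → write z, move right, go to q4
q4 | xxz[x]x
No transition is defined for (q4, x); M halts in state q4.

q4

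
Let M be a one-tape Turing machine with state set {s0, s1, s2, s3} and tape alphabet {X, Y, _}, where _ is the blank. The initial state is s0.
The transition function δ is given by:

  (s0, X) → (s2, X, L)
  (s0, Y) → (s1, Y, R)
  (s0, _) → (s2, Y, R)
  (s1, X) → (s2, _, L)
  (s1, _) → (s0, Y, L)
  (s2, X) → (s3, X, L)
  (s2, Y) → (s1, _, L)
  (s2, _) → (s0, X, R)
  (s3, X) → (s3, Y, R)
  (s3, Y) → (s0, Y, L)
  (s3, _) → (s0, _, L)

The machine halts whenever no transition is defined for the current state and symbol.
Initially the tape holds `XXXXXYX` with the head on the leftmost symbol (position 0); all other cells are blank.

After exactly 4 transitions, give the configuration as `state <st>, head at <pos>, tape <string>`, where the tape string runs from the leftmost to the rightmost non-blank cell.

state=s0 head=0 tape=__[X]XXXXYX   (s0,X)→(s2,X,L)
state=s2 head=-1 tape=_[_]XXXXXYX   (s2,_)→(s0,X,R)
state=s0 head=0 tape=_X[X]XXXXYX   (s0,X)→(s2,X,L)
state=s2 head=-1 tape=_[X]XXXXXYX   (s2,X)→(s3,X,L)
state=s3 head=-2 tape=[_]XXXXXXYX
After 4 steps: state s3, head at -2, tape XXXXXXYX.

state s3, head at -2, tape XXXXXXYX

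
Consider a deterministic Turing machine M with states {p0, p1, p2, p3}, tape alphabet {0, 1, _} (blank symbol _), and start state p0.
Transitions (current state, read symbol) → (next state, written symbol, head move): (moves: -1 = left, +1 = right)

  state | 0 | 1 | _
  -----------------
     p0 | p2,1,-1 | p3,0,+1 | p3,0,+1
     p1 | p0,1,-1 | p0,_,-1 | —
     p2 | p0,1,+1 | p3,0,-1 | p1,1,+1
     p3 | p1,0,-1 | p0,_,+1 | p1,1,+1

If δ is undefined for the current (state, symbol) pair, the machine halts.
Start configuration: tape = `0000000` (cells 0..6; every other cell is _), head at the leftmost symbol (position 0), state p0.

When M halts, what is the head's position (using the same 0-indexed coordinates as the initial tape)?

7

state=p0 head=0 tape=_[0]000000_   (p0,0)→(p2,1,-1)
state=p2 head=-1 tape=[_]1000000_   (p2,_)→(p1,1,+1)
state=p1 head=0 tape=1[1]000000_   (p1,1)→(p0,_,-1)
state=p0 head=-1 tape=[1]_000000_   (p0,1)→(p3,0,+1)
state=p3 head=0 tape=0[_]000000_   (p3,_)→(p1,1,+1)
state=p1 head=1 tape=01[0]00000_   (p1,0)→(p0,1,-1)
state=p0 head=0 tape=0[1]100000_   (p0,1)→(p3,0,+1)
state=p3 head=1 tape=00[1]00000_   (p3,1)→(p0,_,+1)
state=p0 head=2 tape=00_[0]0000_   (p0,0)→(p2,1,-1)
state=p2 head=1 tape=00[_]10000_   (p2,_)→(p1,1,+1)
state=p1 head=2 tape=001[1]0000_   (p1,1)→(p0,_,-1)
state=p0 head=1 tape=00[1]_0000_   (p0,1)→(p3,0,+1)
state=p3 head=2 tape=000[_]0000_   (p3,_)→(p1,1,+1)
state=p1 head=3 tape=0001[0]000_   (p1,0)→(p0,1,-1)
state=p0 head=2 tape=000[1]1000_   (p0,1)→(p3,0,+1)
state=p3 head=3 tape=0000[1]000_   (p3,1)→(p0,_,+1)
state=p0 head=4 tape=0000_[0]00_   (p0,0)→(p2,1,-1)
state=p2 head=3 tape=0000[_]100_   (p2,_)→(p1,1,+1)
state=p1 head=4 tape=00001[1]00_   (p1,1)→(p0,_,-1)
state=p0 head=3 tape=0000[1]_00_   (p0,1)→(p3,0,+1)
state=p3 head=4 tape=00000[_]00_   (p3,_)→(p1,1,+1)
state=p1 head=5 tape=000001[0]0_   (p1,0)→(p0,1,-1)
state=p0 head=4 tape=00000[1]10_   (p0,1)→(p3,0,+1)
state=p3 head=5 tape=000000[1]0_   (p3,1)→(p0,_,+1)
state=p0 head=6 tape=000000_[0]_   (p0,0)→(p2,1,-1)
state=p2 head=5 tape=000000[_]1_   (p2,_)→(p1,1,+1)
state=p1 head=6 tape=0000001[1]_   (p1,1)→(p0,_,-1)
state=p0 head=5 tape=000000[1]__   (p0,1)→(p3,0,+1)
state=p3 head=6 tape=0000000[_]_   (p3,_)→(p1,1,+1)
state=p1 head=7 tape=00000001[_]
At halt the head is at cell 7.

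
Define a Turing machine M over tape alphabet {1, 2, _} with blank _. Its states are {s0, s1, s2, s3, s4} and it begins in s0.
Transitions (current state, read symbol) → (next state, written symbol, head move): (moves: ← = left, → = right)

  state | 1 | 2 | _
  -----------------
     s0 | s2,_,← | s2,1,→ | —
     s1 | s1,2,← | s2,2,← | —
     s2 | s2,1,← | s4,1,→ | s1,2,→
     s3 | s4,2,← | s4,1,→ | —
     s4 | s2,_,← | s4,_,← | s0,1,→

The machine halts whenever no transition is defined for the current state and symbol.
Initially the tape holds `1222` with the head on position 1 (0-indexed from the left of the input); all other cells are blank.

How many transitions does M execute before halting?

15

state=s0 head=1 tape=___1[2]22   (s0,2)→(s2,1,→)
state=s2 head=2 tape=___11[2]2   (s2,2)→(s4,1,→)
state=s4 head=3 tape=___111[2]   (s4,2)→(s4,_,←)
state=s4 head=2 tape=___11[1]_   (s4,1)→(s2,_,←)
state=s2 head=1 tape=___1[1]__   (s2,1)→(s2,1,←)
state=s2 head=0 tape=___[1]1__   (s2,1)→(s2,1,←)
state=s2 head=-1 tape=__[_]11__   (s2,_)→(s1,2,→)
state=s1 head=0 tape=__2[1]1__   (s1,1)→(s1,2,←)
state=s1 head=-1 tape=__[2]21__   (s1,2)→(s2,2,←)
state=s2 head=-2 tape=_[_]221__   (s2,_)→(s1,2,→)
state=s1 head=-1 tape=_2[2]21__   (s1,2)→(s2,2,←)
state=s2 head=-2 tape=_[2]221__   (s2,2)→(s4,1,→)
state=s4 head=-1 tape=_1[2]21__   (s4,2)→(s4,_,←)
state=s4 head=-2 tape=_[1]_21__   (s4,1)→(s2,_,←)
state=s2 head=-3 tape=[_]__21__   (s2,_)→(s1,2,→)
state=s1 head=-2 tape=2[_]_21__
M halts after 15 transitions.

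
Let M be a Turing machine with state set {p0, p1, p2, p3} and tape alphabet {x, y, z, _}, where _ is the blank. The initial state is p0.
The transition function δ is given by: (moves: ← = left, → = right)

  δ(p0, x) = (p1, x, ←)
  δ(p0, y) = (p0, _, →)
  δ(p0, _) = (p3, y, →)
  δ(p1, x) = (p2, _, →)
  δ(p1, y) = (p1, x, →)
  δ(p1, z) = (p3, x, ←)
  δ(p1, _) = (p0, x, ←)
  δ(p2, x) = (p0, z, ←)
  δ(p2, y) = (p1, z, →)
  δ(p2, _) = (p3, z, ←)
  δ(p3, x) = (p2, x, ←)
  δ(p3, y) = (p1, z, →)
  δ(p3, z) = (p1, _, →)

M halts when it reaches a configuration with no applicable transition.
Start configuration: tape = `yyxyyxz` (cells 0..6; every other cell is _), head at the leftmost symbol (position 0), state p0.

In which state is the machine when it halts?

p2

state=p0 head=0 tape=[y]yxyyxz   (p0,y)→(p0,_,→)
state=p0 head=1 tape=_[y]xyyxz   (p0,y)→(p0,_,→)
state=p0 head=2 tape=__[x]yyxz   (p0,x)→(p1,x,←)
state=p1 head=1 tape=_[_]xyyxz   (p1,_)→(p0,x,←)
state=p0 head=0 tape=[_]xxyyxz   (p0,_)→(p3,y,→)
state=p3 head=1 tape=y[x]xyyxz   (p3,x)→(p2,x,←)
state=p2 head=0 tape=[y]xxyyxz   (p2,y)→(p1,z,→)
state=p1 head=1 tape=z[x]xyyxz   (p1,x)→(p2,_,→)
state=p2 head=2 tape=z_[x]yyxz   (p2,x)→(p0,z,←)
state=p0 head=1 tape=z[_]zyyxz   (p0,_)→(p3,y,→)
state=p3 head=2 tape=zy[z]yyxz   (p3,z)→(p1,_,→)
state=p1 head=3 tape=zy_[y]yxz   (p1,y)→(p1,x,→)
state=p1 head=4 tape=zy_x[y]xz   (p1,y)→(p1,x,→)
state=p1 head=5 tape=zy_xx[x]z   (p1,x)→(p2,_,→)
state=p2 head=6 tape=zy_xx_[z]
No transition is defined for (p2, z); M halts in state p2.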